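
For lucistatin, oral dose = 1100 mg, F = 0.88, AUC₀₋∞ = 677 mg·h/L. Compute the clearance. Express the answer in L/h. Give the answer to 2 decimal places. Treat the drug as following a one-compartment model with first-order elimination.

CL = F·Dose / AUC = 0.88 × 1100 / 677 = 1.430 L/h

1.43 L/h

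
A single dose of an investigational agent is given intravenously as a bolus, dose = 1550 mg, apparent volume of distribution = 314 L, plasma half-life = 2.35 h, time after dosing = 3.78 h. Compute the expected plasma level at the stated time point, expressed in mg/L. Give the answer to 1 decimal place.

1.6 mg/L

C₀ = Dose / Vd = 1550 / 314 = 4.936 mg/L
k = ln2 / t½ = 0.693147 / 2.35 = 0.2950 h⁻¹
C = C₀ · e^(−k·t) = 4.936 × e^(−0.2950 × 3.78)
  = 4.936 × 0.3279 = 1.619 mg/L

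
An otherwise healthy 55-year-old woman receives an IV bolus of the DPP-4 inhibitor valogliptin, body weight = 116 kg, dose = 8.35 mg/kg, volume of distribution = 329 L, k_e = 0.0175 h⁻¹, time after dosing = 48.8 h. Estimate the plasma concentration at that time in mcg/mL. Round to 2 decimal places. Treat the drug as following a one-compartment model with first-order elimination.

1.25 mcg/mL

Total dose = 8.35 × 116 = 968.6 mg
C₀ = Dose / Vd = 968.6 / 329 = 2.944 mg/L
C = C₀ · e^(−k·t) = 2.944 × e^(−0.01750 × 48.8)
  = 2.944 × 0.4257 = 1.253 mg/L
(1.253 mg/L = 1.253 mcg/mL)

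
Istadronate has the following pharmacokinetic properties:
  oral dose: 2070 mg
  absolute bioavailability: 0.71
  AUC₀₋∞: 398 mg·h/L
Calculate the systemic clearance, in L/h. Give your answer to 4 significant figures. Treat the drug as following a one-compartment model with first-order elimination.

3.693 L/h

CL = F·Dose / AUC = 0.71 × 2070 / 398 = 3.693 L/h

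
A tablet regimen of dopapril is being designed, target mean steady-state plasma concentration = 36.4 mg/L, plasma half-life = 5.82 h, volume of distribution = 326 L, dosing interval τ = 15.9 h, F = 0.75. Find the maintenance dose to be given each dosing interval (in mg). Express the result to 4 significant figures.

29960 mg

k = ln2 / t½ = 0.693147 / 5.82 = 0.1191 h⁻¹
CL = k × Vd = 0.1191 × 326 = 38.83 L/h
At steady state, F × (Dose/τ) = Css × CL.
Dose = Css × CL × τ / F = 36.4 × 38.83 × 15.9 / 0.75 = 29960 mg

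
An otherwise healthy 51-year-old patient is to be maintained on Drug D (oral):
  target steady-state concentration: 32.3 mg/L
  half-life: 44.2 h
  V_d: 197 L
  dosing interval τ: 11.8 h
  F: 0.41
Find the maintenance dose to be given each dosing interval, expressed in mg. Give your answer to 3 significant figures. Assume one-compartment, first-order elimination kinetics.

k = ln2 / t½ = 0.693147 / 44.2 = 0.01568 h⁻¹
CL = k × Vd = 0.01568 × 197 = 3.089 L/h
At steady state, F × (Dose/τ) = Css × CL.
Dose = Css × CL × τ / F = 32.3 × 3.089 × 11.8 / 0.41 = 2872 mg

2870 mg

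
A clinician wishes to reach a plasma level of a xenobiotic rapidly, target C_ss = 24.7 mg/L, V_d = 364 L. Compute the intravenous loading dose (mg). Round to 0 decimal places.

8991 mg

LD = Css × Vd = 24.7 × 364 = 8991 mg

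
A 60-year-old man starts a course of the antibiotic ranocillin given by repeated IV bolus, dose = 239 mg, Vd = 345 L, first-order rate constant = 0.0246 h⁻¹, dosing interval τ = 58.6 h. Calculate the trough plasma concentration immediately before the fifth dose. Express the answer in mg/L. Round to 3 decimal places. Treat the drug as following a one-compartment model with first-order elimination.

C₀ per dose = Dose / Vd = 239 / 345 = 0.6928 mg/L
Fraction remaining after one interval: r = e^(−kτ) = e^(−0.02460 × 58.6) = 0.2366
Before dose 5, 4 doses have been given (aged 1τ, 2τ, 3τ, 4τ).
C_trough = C₀ × (r + r² + … + r^4) = C₀ × r(1−r^4)/(1−r)
        = 0.6928 × 0.2366 × (1 − 0.003134) / (1 − 0.2366) = 0.2140 mg/L

0.214 mg/L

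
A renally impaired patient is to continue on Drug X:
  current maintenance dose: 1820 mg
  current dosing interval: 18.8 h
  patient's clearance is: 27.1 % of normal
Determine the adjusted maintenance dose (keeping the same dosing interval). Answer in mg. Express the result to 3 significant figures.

493 mg

To keep the same average steady-state level, dosing rate must scale with clearance.
CL ratio = 27.1 / 100 = 0.2710
New dose (same interval) = 1820 × 0.2710 = 493.2 mg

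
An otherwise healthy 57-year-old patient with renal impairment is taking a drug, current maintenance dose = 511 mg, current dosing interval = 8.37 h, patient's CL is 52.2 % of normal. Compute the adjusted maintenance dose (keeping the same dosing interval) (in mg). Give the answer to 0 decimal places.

To keep the same average steady-state level, dosing rate must scale with clearance.
CL ratio = 52.2 / 100 = 0.5220
New dose (same interval) = 511 × 0.5220 = 266.7 mg

267 mg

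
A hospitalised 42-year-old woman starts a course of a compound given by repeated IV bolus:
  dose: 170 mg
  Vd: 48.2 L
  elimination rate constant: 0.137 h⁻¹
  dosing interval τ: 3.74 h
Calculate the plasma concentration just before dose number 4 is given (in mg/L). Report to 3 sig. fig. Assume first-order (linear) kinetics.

4.14 mg/L

C₀ per dose = Dose / Vd = 170 / 48.2 = 3.527 mg/L
Fraction remaining after one interval: r = e^(−kτ) = e^(−0.1370 × 3.74) = 0.5991
Before dose 4, 3 doses have been given (aged 1τ, 2τ, 3τ).
C_trough = C₀ × (r + r² + … + r^3) = C₀ × r(1−r^3)/(1−r)
        = 3.527 × 0.5991 × (1 − 0.2150) / (1 − 0.5991) = 4.138 mg/L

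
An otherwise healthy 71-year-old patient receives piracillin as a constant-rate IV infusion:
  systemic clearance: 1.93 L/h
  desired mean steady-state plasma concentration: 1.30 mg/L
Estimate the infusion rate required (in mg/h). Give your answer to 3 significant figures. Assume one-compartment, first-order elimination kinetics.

At steady state, infusion rate R₀ = Css × CL = 1.30 × 1.930 = 2.509 mg/h

2.51 mg/h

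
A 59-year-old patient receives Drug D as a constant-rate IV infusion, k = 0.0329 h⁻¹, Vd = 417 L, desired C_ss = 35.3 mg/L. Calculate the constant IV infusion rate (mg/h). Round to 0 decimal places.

CL = k × Vd = 0.03290 × 417 = 13.72 L/h
At steady state, infusion rate R₀ = Css × CL = 35.3 × 13.72 = 484.3 mg/h

484 mg/h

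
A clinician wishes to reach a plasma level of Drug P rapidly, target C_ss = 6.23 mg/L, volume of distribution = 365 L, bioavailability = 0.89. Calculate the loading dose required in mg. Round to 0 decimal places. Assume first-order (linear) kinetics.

2555 mg

LD = Css × Vd / F = 6.23 × 365 / 0.89 = 2555 mg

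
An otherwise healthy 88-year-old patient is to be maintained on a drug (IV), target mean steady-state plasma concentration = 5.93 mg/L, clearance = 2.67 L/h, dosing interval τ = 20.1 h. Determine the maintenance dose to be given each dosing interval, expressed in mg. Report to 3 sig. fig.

At steady state, Dose/τ = Css × CL.
Dose = Css × CL × τ = 5.93 × 2.670 × 20.1 = 318.2 mg

318 mg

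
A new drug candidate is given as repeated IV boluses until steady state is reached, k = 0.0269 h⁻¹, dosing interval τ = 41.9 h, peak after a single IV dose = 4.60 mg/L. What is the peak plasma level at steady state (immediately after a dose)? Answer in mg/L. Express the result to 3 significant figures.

6.80 mg/L

e^(−kτ) = e^(−0.02690 × 41.9) = 0.3240
Accumulation ratio R = 1 / (1 − e^(−kτ)) = 1 / (1 − 0.3240) = 1.479
Steady-state peak = C₀ × R = 4.60 × 1.479 = 6.803 mg/L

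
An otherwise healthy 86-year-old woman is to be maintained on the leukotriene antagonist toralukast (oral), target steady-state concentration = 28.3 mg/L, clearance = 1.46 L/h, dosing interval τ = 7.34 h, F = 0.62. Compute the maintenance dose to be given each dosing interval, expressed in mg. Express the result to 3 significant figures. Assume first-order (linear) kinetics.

489 mg

At steady state, F × (Dose/τ) = Css × CL.
Dose = Css × CL × τ / F = 28.3 × 1.460 × 7.34 / 0.62 = 489.2 mg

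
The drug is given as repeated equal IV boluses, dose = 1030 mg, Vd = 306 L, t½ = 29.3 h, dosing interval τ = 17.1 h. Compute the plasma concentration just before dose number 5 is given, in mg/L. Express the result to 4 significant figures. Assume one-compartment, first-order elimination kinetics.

5.412 mg/L

C₀ per dose = Dose / Vd = 1030 / 306 = 3.366 mg/L
k = ln2 / t½ = 0.693147 / 29.3 = 0.02366 h⁻¹
Fraction remaining after one interval: r = e^(−kτ) = e^(−0.02366 × 17.1) = 0.6673
Before dose 5, 4 doses have been given (aged 1τ, 2τ, 3τ, 4τ).
C_trough = C₀ × (r + r² + … + r^4) = C₀ × r(1−r^4)/(1−r)
        = 3.366 × 0.6673 × (1 − 0.1983) / (1 − 0.6673) = 5.412 mg/L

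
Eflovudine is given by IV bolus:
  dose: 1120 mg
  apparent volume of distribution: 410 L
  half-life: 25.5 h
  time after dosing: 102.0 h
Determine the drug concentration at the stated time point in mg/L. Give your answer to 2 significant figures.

C₀ = Dose / Vd = 1120 / 410 = 2.732 mg/L
k = ln2 / t½ = 0.693147 / 25.5 = 0.02718 h⁻¹
t / t½ = 102.0 / 25.5 = 4 half-lives
C = C₀ × (1/2)^4 = 2.732 × 0.06250 = 0.1708 mg/L

0.17 mg/L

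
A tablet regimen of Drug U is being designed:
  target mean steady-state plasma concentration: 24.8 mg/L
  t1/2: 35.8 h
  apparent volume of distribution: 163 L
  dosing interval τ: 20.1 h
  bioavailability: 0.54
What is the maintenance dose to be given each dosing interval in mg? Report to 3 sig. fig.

k = ln2 / t½ = 0.693147 / 35.8 = 0.01936 h⁻¹
CL = k × Vd = 0.01936 × 163 = 3.156 L/h
At steady state, F × (Dose/τ) = Css × CL.
Dose = Css × CL × τ / F = 24.8 × 3.156 × 20.1 / 0.54 = 2913 mg

2910 mg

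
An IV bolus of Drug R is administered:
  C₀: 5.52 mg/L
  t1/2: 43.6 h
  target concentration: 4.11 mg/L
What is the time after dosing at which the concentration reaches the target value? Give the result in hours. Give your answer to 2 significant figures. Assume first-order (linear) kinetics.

k = ln2 / t½ = 0.693147 / 43.6 = 0.01590 h⁻¹
t = ln(C₀ / C) / k = ln(5.520 / 4.11) / 0.01590
  = ln(1.343) / 0.01590 = 0.2949 / 0.01590 = 18.55 h

19 h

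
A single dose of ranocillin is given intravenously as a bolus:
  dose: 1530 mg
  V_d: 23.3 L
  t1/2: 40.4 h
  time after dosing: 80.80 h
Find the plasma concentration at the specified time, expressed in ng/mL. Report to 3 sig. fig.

16400 ng/mL

C₀ = Dose / Vd = 1530 / 23.3 = 65.67 mg/L
k = ln2 / t½ = 0.693147 / 40.4 = 0.01716 h⁻¹
t / t½ = 80.80 / 40.4 = 2 half-lives
C = C₀ × (1/2)^2 = 65.67 × 0.2500 = 16.42 mg/L
Convert: 16.42 mg/L × 1000 = 16420 ng/mL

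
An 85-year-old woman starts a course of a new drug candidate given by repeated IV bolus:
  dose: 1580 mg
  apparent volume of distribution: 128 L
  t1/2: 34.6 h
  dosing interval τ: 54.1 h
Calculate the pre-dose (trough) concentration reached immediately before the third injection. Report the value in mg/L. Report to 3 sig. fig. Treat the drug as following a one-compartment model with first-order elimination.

C₀ per dose = Dose / Vd = 1580 / 128 = 12.34 mg/L
k = ln2 / t½ = 0.693147 / 34.6 = 0.02003 h⁻¹
Fraction remaining after one interval: r = e^(−kτ) = e^(−0.02003 × 54.1) = 0.3384
Before dose 3, 2 doses have been given (aged 1τ, 2τ).
C_trough = C₀ × (r + r²) = 12.34 × (0.3384 + 0.1145) = 5.589 mg/L

5.59 mg/L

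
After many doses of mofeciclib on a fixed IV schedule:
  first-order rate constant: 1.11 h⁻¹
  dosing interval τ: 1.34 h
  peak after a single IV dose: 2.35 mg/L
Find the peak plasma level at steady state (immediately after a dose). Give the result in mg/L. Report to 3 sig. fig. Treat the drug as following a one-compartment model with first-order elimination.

3.04 mg/L

e^(−kτ) = e^(−1.110 × 1.34) = 0.2260
Accumulation ratio R = 1 / (1 − e^(−kτ)) = 1 / (1 − 0.2260) = 1.292
Steady-state peak = C₀ × R = 2.35 × 1.292 = 3.036 mg/L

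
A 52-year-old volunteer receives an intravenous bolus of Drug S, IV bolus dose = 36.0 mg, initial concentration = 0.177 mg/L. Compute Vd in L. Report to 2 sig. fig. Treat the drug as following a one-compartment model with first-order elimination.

200 L

Vd = Dose / C₀ = 36.00 / 0.177 = 203.4 L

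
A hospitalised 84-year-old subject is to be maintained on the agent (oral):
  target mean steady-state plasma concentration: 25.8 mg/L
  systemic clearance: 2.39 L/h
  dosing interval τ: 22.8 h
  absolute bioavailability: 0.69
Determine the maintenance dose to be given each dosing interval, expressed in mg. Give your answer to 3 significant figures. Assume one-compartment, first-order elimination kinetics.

At steady state, F × (Dose/τ) = Css × CL.
Dose = Css × CL × τ / F = 25.8 × 2.390 × 22.8 / 0.69 = 2038 mg

2040 mg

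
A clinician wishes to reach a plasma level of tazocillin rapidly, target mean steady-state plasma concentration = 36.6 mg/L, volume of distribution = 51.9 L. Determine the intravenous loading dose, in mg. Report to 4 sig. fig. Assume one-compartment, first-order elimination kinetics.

1900 mg

LD = Css × Vd = 36.6 × 51.9 = 1900 mg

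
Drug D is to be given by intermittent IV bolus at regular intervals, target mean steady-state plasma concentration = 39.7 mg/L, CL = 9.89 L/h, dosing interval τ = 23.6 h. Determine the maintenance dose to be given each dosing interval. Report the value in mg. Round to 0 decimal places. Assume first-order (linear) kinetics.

9266 mg

At steady state, Dose/τ = Css × CL.
Dose = Css × CL × τ = 39.7 × 9.890 × 23.6 = 9266 mg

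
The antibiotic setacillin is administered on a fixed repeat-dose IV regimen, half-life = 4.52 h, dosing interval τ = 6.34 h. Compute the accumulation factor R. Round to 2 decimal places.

k = ln2 / t½ = 0.693147 / 4.52 = 0.1534 h⁻¹
e^(−kτ) = e^(−0.1534 × 6.34) = 0.3781
Accumulation ratio R = 1 / (1 − e^(−kτ)) = 1 / (1 − 0.3781) = 1.608

1.61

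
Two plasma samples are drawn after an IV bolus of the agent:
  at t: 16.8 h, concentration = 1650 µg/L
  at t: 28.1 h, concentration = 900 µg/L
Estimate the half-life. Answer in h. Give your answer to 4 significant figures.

k = ln(C₁/C₂) / (t₂ − t₁) = ln(1650/900) / (28.1 − 16.8)
  = 0.6061 / 11.30 = 0.05364 h⁻¹
t½ = ln2 / k = 0.693147 / 0.05364 = 12.92 h

12.92 h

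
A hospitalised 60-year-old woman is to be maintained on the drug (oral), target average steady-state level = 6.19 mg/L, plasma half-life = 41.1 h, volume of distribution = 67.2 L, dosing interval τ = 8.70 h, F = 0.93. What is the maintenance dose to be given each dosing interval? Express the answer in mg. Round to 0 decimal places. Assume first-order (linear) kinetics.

k = ln2 / t½ = 0.693147 / 41.1 = 0.01686 h⁻¹
CL = k × Vd = 0.01686 × 67.2 = 1.133 L/h
At steady state, F × (Dose/τ) = Css × CL.
Dose = Css × CL × τ / F = 6.19 × 1.133 × 8.70 / 0.93 = 65.61 mg

66 mg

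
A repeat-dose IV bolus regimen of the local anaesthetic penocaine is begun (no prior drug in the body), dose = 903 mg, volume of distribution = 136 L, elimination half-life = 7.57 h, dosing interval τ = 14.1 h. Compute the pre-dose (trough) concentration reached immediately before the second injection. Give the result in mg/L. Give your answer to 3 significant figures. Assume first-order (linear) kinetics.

C₀ per dose = Dose / Vd = 903 / 136 = 6.640 mg/L
k = ln2 / t½ = 0.693147 / 7.57 = 0.09156 h⁻¹
Fraction remaining after one interval: r = e^(−kτ) = e^(−0.09156 × 14.1) = 0.2750
Before dose 2, 1 dose has been given (aged 1τ).
C_trough = C₀ × r = 6.640 × 0.2750 = 1.826 mg/L

1.83 mg/L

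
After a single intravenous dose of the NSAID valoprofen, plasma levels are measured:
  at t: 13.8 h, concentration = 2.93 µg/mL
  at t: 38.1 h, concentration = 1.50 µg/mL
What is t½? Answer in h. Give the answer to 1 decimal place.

k = ln(C₁/C₂) / (t₂ − t₁) = ln(2.93/1.50) / (38.1 − 13.8)
  = 0.6695 / 24.30 = 0.02755 h⁻¹
t½ = ln2 / k = 0.693147 / 0.02755 = 25.16 h

25.2 h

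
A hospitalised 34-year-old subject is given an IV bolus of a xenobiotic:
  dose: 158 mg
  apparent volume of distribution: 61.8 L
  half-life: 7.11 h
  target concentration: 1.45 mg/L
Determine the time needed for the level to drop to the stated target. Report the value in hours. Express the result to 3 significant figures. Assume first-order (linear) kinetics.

C₀ = Dose / Vd = 158.0 / 61.8 = 2.557 mg/L
k = ln2 / t½ = 0.693147 / 7.11 = 0.09749 h⁻¹
t = ln(C₀ / C) / k = ln(2.557 / 1.45) / 0.09749
  = ln(1.763) / 0.09749 = 0.5670 / 0.09749 = 5.816 h

5.82 h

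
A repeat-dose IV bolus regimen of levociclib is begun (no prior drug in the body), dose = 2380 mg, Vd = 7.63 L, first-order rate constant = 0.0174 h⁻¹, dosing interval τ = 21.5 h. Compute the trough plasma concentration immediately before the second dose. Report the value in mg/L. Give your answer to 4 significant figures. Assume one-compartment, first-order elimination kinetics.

C₀ per dose = Dose / Vd = 2380 / 7.63 = 311.9 mg/L
Fraction remaining after one interval: r = e^(−kτ) = e^(−0.01740 × 21.5) = 0.6879
Before dose 2, 1 dose has been given (aged 1τ).
C_trough = C₀ × r = 311.9 × 0.6879 = 214.6 mg/L

214.6 mg/L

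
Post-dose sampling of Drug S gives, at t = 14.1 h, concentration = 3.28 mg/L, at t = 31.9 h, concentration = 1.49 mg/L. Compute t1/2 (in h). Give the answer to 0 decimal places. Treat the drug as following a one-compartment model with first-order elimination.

16 h

k = ln(C₁/C₂) / (t₂ − t₁) = ln(3.28/1.49) / (31.9 − 14.1)
  = 0.7891 / 17.80 = 0.04433 h⁻¹
t½ = ln2 / k = 0.693147 / 0.04433 = 15.64 h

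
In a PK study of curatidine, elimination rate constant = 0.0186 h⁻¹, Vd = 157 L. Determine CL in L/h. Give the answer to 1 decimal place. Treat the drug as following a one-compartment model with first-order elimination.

CL = k × Vd = 0.0186 × 157 = 2.920 L/h

2.9 L/h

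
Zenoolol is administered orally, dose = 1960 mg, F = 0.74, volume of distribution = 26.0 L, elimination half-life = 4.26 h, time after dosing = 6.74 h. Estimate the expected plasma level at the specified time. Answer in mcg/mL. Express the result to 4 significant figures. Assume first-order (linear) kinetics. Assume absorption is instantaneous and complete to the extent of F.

18.63 mcg/mL

Amount reaching circulation = F × Dose = 0.74 × 1960 = 1450 mg
C₀ = F·Dose / Vd = 1450 / 26.0 = 55.77 mg/L
k = ln2 / t½ = 0.693147 / 4.26 = 0.1627 h⁻¹
C = C₀ · e^(−k·t) = 55.77 × e^(−0.1627 × 6.74)
  = 55.77 × 0.3340 = 18.63 mg/L
(18.63 mg/L = 18.63 mcg/mL)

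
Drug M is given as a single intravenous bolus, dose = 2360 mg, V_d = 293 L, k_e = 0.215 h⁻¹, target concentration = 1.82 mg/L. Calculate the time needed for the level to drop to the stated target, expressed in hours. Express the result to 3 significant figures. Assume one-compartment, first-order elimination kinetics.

C₀ = Dose / Vd = 2360 / 293 = 8.055 mg/L
t = ln(C₀ / C) / k = ln(8.055 / 1.82) / 0.2150
  = ln(4.426) / 0.2150 = 1.487 / 0.2150 = 6.916 h

6.92 h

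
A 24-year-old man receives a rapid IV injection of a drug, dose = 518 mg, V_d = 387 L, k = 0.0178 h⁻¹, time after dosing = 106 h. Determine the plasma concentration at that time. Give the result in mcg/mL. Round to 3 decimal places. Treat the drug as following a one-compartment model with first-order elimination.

0.203 mcg/mL

C₀ = Dose / Vd = 518.0 / 387 = 1.339 mg/L
C = C₀ · e^(−k·t) = 1.339 × e^(−0.01780 × 106)
  = 1.339 × 0.1516 = 0.2030 mg/L
(0.2030 mg/L = 0.2030 mcg/mL)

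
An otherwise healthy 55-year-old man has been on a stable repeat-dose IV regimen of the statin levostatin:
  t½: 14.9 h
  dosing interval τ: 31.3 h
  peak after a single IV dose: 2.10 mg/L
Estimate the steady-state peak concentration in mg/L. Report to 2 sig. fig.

2.7 mg/L

k = ln2 / t½ = 0.693147 / 14.9 = 0.04652 h⁻¹
e^(−kτ) = e^(−0.04652 × 31.3) = 0.2331
Accumulation ratio R = 1 / (1 − e^(−kτ)) = 1 / (1 − 0.2331) = 1.304
Steady-state peak = C₀ × R = 2.10 × 1.304 = 2.738 mg/L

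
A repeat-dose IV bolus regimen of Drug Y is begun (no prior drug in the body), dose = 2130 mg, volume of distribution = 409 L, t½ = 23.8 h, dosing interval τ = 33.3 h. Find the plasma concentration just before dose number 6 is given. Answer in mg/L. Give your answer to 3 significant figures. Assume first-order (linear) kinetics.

3.16 mg/L

C₀ per dose = Dose / Vd = 2130 / 409 = 5.208 mg/L
k = ln2 / t½ = 0.693147 / 23.8 = 0.02912 h⁻¹
Fraction remaining after one interval: r = e^(−kτ) = e^(−0.02912 × 33.3) = 0.3792
Before dose 6, 5 doses have been given (aged 1τ, 2τ, 3τ, 4τ, 5τ).
C_trough = C₀ × (r + r² + … + r^5) = C₀ × r(1−r^5)/(1−r)
        = 5.208 × 0.3792 × (1 − 0.007840) / (1 − 0.3792) = 3.156 mg/L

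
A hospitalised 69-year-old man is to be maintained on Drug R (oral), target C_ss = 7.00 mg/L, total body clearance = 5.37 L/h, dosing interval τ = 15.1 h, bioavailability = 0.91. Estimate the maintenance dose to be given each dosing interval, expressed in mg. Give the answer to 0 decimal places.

624 mg

At steady state, F × (Dose/τ) = Css × CL.
Dose = Css × CL × τ / F = 7.00 × 5.370 × 15.1 / 0.91 = 623.7 mg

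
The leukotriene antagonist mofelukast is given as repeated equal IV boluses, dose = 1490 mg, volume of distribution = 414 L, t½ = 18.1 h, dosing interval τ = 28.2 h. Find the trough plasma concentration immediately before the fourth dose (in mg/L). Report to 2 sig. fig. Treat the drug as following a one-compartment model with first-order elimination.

C₀ per dose = Dose / Vd = 1490 / 414 = 3.599 mg/L
k = ln2 / t½ = 0.693147 / 18.1 = 0.03830 h⁻¹
Fraction remaining after one interval: r = e^(−kτ) = e^(−0.03830 × 28.2) = 0.3396
Before dose 4, 3 doses have been given (aged 1τ, 2τ, 3τ).
C_trough = C₀ × (r + r² + … + r^3) = C₀ × r(1−r^3)/(1−r)
        = 3.599 × 0.3396 × (1 − 0.03917) / (1 − 0.3396) = 1.778 mg/L

1.8 mg/L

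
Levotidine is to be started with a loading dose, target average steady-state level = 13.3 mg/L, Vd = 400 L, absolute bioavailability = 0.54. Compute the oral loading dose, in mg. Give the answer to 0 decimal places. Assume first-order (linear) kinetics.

9852 mg

LD = Css × Vd / F = 13.3 × 400 / 0.54 = 9852 mg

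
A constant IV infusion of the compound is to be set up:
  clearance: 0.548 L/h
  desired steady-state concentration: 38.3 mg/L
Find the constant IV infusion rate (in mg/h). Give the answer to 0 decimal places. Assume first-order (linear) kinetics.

At steady state, infusion rate R₀ = Css × CL = 38.3 × 0.5480 = 20.99 mg/h

21 mg/h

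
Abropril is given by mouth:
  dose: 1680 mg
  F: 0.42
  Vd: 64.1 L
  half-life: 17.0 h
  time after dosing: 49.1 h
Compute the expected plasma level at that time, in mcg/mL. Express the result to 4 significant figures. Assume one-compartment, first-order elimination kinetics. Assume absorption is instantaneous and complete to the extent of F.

1.487 mcg/mL

Amount reaching circulation = F × Dose = 0.42 × 1680 = 705.6 mg
C₀ = F·Dose / Vd = 705.6 / 64.1 = 11.01 mg/L
k = ln2 / t½ = 0.693147 / 17.0 = 0.04077 h⁻¹
C = C₀ · e^(−k·t) = 11.01 × e^(−0.04077 × 49.1)
  = 11.01 × 0.1351 = 1.487 mg/L
(1.487 mg/L = 1.487 mcg/mL)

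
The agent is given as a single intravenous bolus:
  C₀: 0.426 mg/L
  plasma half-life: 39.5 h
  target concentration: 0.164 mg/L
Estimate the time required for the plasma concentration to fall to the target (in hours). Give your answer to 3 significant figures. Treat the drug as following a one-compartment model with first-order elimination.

54.4 h

k = ln2 / t½ = 0.693147 / 39.5 = 0.01755 h⁻¹
t = ln(C₀ / C) / k = ln(0.4260 / 0.164) / 0.01755
  = ln(2.598) / 0.01755 = 0.9547 / 0.01755 = 54.40 h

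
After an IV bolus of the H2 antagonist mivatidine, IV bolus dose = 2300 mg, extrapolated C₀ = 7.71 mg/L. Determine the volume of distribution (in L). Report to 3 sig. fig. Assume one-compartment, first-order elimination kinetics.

Vd = Dose / C₀ = 2300 / 7.71 = 298.3 L

298 L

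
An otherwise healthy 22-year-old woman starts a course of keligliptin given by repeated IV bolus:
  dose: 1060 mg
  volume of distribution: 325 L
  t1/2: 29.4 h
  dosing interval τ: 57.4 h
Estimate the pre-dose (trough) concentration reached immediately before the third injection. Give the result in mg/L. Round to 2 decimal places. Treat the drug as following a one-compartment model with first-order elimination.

1.06 mg/L

C₀ per dose = Dose / Vd = 1060 / 325 = 3.262 mg/L
k = ln2 / t½ = 0.693147 / 29.4 = 0.02358 h⁻¹
Fraction remaining after one interval: r = e^(−kτ) = e^(−0.02358 × 57.4) = 0.2583
Before dose 3, 2 doses have been given (aged 1τ, 2τ).
C_trough = C₀ × (r + r²) = 3.262 × (0.2583 + 0.06672) = 1.060 mg/L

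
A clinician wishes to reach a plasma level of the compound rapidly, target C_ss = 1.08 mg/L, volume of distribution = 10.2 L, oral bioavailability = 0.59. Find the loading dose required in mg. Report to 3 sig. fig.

LD = Css × Vd / F = 1.08 × 10.2 / 0.59 = 18.67 mg

18.7 mg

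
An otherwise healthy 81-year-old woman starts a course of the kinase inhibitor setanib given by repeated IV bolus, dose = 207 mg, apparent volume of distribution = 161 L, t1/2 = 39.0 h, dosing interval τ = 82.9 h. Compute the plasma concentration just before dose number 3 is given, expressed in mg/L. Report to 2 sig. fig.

C₀ per dose = Dose / Vd = 207 / 161 = 1.286 mg/L
k = ln2 / t½ = 0.693147 / 39.0 = 0.01777 h⁻¹
Fraction remaining after one interval: r = e^(−kτ) = e^(−0.01777 × 82.9) = 0.2292
Before dose 3, 2 doses have been given (aged 1τ, 2τ).
C_trough = C₀ × (r + r²) = 1.286 × (0.2292 + 0.05253) = 0.3623 mg/L

0.36 mg/L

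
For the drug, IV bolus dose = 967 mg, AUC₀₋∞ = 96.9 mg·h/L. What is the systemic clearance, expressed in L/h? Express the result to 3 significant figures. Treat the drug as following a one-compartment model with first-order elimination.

9.98 L/h

CL = Dose / AUC = 967 / 96.9 = 9.979 L/h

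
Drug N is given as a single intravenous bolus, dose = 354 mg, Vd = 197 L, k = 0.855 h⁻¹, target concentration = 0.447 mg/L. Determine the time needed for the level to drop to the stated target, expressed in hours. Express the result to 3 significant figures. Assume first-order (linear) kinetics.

1.63 h

C₀ = Dose / Vd = 354.0 / 197 = 1.797 mg/L
t = ln(C₀ / C) / k = ln(1.797 / 0.447) / 0.8550
  = ln(4.020) / 0.8550 = 1.391 / 0.8550 = 1.627 h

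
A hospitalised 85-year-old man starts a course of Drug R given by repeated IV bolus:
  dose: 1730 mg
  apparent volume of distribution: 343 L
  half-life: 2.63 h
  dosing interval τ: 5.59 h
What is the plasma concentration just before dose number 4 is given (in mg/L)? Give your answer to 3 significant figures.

C₀ per dose = Dose / Vd = 1730 / 343 = 5.044 mg/L
k = ln2 / t½ = 0.693147 / 2.63 = 0.2636 h⁻¹
Fraction remaining after one interval: r = e^(−kτ) = e^(−0.2636 × 5.59) = 0.2291
Before dose 4, 3 doses have been given (aged 1τ, 2τ, 3τ).
C_trough = C₀ × (r + r² + … + r^3) = C₀ × r(1−r^3)/(1−r)
        = 5.044 × 0.2291 × (1 − 0.01202) / (1 − 0.2291) = 1.481 mg/L

1.48 mg/L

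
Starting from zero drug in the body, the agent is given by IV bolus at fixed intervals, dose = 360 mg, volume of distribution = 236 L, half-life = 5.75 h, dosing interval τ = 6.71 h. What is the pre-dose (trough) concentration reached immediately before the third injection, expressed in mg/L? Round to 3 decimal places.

C₀ per dose = Dose / Vd = 360 / 236 = 1.525 mg/L
k = ln2 / t½ = 0.693147 / 5.75 = 0.1205 h⁻¹
Fraction remaining after one interval: r = e^(−kτ) = e^(−0.1205 × 6.71) = 0.4455
Before dose 3, 2 doses have been given (aged 1τ, 2τ).
C_trough = C₀ × (r + r²) = 1.525 × (0.4455 + 0.1985) = 0.9821 mg/L

0.982 mg/L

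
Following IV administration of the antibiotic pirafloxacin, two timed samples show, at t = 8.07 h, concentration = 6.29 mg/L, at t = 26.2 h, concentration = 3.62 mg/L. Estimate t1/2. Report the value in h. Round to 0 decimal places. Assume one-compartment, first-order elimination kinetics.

23 h

k = ln(C₁/C₂) / (t₂ − t₁) = ln(6.29/3.62) / (26.2 − 8.07)
  = 0.5525 / 18.13 = 0.03047 h⁻¹
t½ = ln2 / k = 0.693147 / 0.03047 = 22.75 h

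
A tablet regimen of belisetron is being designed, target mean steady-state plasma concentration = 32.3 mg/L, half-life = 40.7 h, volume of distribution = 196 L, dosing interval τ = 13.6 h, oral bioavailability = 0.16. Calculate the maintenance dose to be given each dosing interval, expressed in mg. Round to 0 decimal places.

k = ln2 / t½ = 0.693147 / 40.7 = 0.01703 h⁻¹
CL = k × Vd = 0.01703 × 196 = 3.338 L/h
At steady state, F × (Dose/τ) = Css × CL.
Dose = Css × CL × τ / F = 32.3 × 3.338 × 13.6 / 0.16 = 9164 mg

9164 mg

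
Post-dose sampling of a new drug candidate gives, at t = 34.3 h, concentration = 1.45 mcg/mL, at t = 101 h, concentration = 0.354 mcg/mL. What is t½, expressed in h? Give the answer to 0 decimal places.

k = ln(C₁/C₂) / (t₂ − t₁) = ln(1.45/0.354) / (101 − 34.3)
  = 1.410 / 66.70 = 0.02114 h⁻¹
t½ = ln2 / k = 0.693147 / 0.02114 = 32.79 h

33 h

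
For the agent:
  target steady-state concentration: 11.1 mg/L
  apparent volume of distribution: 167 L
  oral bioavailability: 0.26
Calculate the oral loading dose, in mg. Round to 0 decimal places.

7130 mg

LD = Css × Vd / F = 11.1 × 167 / 0.26 = 7130 mg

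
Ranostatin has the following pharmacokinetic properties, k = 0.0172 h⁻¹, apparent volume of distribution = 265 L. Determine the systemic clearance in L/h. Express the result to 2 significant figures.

CL = k × Vd = 0.0172 × 265 = 4.558 L/h

4.6 L/h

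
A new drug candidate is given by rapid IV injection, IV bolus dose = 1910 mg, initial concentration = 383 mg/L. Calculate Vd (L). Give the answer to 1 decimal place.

5.0 L

Vd = Dose / C₀ = 1910 / 383 = 4.987 L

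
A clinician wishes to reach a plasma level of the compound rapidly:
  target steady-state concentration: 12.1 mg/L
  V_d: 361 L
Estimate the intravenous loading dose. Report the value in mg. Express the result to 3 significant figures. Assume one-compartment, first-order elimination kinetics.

4370 mg

LD = Css × Vd = 12.1 × 361 = 4368 mg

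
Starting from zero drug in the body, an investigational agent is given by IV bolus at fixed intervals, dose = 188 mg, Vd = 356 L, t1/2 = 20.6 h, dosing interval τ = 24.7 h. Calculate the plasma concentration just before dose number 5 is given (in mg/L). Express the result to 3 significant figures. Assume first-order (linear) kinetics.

C₀ per dose = Dose / Vd = 188 / 356 = 0.5281 mg/L
k = ln2 / t½ = 0.693147 / 20.6 = 0.03365 h⁻¹
Fraction remaining after one interval: r = e^(−kτ) = e^(−0.03365 × 24.7) = 0.4355
Before dose 5, 4 doses have been given (aged 1τ, 2τ, 3τ, 4τ).
C_trough = C₀ × (r + r² + … + r^4) = C₀ × r(1−r^4)/(1−r)
        = 0.5281 × 0.4355 × (1 − 0.03597) / (1 − 0.4355) = 0.3928 mg/L

0.393 mg/L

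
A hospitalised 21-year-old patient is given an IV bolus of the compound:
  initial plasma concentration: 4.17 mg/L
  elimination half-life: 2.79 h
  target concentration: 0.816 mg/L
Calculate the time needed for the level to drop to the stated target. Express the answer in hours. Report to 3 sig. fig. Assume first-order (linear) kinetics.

6.57 h

k = ln2 / t½ = 0.693147 / 2.79 = 0.2484 h⁻¹
t = ln(C₀ / C) / k = ln(4.170 / 0.816) / 0.2484
  = ln(5.110) / 0.2484 = 1.631 / 0.2484 = 6.566 h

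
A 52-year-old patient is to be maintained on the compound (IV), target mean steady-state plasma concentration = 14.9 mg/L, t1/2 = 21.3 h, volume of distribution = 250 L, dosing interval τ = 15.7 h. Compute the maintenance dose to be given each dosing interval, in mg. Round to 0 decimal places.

k = ln2 / t½ = 0.693147 / 21.3 = 0.03254 h⁻¹
CL = k × Vd = 0.03254 × 250 = 8.135 L/h
At steady state, Dose/τ = Css × CL.
Dose = Css × CL × τ = 14.9 × 8.135 × 15.7 = 1903 mg

1903 mg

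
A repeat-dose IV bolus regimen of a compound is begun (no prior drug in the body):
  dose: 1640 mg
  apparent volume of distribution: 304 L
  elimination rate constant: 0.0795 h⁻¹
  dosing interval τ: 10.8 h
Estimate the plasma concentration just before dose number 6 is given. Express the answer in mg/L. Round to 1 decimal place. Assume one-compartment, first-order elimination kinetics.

C₀ per dose = Dose / Vd = 1640 / 304 = 5.395 mg/L
Fraction remaining after one interval: r = e^(−kτ) = e^(−0.07950 × 10.8) = 0.4238
Before dose 6, 5 doses have been given (aged 1τ, 2τ, 3τ, 4τ, 5τ).
C_trough = C₀ × (r + r² + … + r^5) = C₀ × r(1−r^5)/(1−r)
        = 5.395 × 0.4238 × (1 − 0.01367) / (1 − 0.4238) = 3.914 mg/L

3.9 mg/L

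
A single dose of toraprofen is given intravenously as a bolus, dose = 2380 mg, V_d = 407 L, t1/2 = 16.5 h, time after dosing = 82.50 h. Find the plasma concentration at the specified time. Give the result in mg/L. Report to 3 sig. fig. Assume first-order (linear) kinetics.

0.183 mg/L

C₀ = Dose / Vd = 2380 / 407 = 5.848 mg/L
k = ln2 / t½ = 0.693147 / 16.5 = 0.04201 h⁻¹
t / t½ = 82.50 / 16.5 = 5 half-lives
C = C₀ × (1/2)^5 = 5.848 × 0.03125 = 0.1828 mg/L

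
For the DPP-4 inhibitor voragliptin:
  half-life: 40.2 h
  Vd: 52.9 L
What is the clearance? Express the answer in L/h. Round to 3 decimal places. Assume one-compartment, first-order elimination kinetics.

0.912 L/h

k = ln2 / t½ = 0.693147 / 40.2 = 0.01724 h⁻¹
CL = k × Vd = 0.01724 × 52.9 = 0.9120 L/h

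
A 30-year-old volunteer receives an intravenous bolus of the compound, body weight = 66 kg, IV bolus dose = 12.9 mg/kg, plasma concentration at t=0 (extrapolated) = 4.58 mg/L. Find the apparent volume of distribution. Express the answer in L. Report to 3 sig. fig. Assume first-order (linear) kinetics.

186 L

Dose = 12.9 × 66 = 851.4 mg
Vd = Dose / C₀ = 851.4 / 4.58 = 185.9 L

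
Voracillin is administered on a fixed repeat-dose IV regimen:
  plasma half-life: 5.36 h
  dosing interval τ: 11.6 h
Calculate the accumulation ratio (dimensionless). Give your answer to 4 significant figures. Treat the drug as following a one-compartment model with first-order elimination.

1.287

k = ln2 / t½ = 0.693147 / 5.36 = 0.1293 h⁻¹
e^(−kτ) = e^(−0.1293 × 11.6) = 0.2232
Accumulation ratio R = 1 / (1 − e^(−kτ)) = 1 / (1 − 0.2232) = 1.287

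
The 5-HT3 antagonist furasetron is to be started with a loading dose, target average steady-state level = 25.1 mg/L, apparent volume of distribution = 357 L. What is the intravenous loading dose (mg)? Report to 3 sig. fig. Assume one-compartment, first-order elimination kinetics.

LD = Css × Vd = 25.1 × 357 = 8961 mg

8960 mg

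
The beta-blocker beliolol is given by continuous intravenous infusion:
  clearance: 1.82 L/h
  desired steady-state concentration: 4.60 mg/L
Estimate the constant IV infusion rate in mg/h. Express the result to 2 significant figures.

8.4 mg/h

At steady state, infusion rate R₀ = Css × CL = 4.60 × 1.820 = 8.372 mg/h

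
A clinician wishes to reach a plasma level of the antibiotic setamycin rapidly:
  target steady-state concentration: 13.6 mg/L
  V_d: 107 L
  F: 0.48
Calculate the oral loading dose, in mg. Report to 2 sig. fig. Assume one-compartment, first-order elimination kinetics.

3000 mg

LD = Css × Vd / F = 13.6 × 107 / 0.48 = 3032 mg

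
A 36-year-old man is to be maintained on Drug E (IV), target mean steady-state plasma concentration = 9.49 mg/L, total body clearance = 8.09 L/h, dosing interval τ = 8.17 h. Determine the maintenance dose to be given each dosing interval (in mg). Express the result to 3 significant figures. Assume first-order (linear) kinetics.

At steady state, Dose/τ = Css × CL.
Dose = Css × CL × τ = 9.49 × 8.090 × 8.17 = 627.2 mg

627 mg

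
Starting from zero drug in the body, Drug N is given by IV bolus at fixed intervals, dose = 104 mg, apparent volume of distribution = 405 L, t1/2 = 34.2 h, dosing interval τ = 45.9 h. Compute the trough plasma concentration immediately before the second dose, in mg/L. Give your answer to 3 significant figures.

0.101 mg/L

C₀ per dose = Dose / Vd = 104 / 405 = 0.2568 mg/L
k = ln2 / t½ = 0.693147 / 34.2 = 0.02027 h⁻¹
Fraction remaining after one interval: r = e^(−kτ) = e^(−0.02027 × 45.9) = 0.3944
Before dose 2, 1 dose has been given (aged 1τ).
C_trough = C₀ × r = 0.2568 × 0.3944 = 0.1013 mg/L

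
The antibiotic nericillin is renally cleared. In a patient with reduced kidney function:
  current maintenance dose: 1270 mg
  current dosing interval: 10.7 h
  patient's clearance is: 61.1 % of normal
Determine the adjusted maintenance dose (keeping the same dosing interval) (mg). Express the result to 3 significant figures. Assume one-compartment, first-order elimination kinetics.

To keep the same average steady-state level, dosing rate must scale with clearance.
CL ratio = 61.1 / 100 = 0.6110
New dose (same interval) = 1270 × 0.6110 = 776.0 mg

776 mg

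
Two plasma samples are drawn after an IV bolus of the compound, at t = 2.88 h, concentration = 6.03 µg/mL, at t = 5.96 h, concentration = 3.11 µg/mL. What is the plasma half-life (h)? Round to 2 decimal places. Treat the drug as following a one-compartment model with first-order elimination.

k = ln(C₁/C₂) / (t₂ − t₁) = ln(6.03/3.11) / (5.96 − 2.88)
  = 0.6621 / 3.080 = 0.2150 h⁻¹
t½ = ln2 / k = 0.693147 / 0.2150 = 3.224 h

3.22 h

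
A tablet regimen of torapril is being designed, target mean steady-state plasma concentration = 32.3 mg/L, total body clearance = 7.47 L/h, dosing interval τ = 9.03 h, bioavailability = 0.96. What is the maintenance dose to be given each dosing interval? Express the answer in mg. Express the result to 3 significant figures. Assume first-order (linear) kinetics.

At steady state, F × (Dose/τ) = Css × CL.
Dose = Css × CL × τ / F = 32.3 × 7.470 × 9.03 / 0.96 = 2270 mg

2270 mg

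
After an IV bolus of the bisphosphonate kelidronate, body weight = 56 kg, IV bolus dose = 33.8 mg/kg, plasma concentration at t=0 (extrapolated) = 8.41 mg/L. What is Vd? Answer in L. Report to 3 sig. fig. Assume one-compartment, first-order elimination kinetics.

225 L

Dose = 33.8 × 56 = 1893 mg
Vd = Dose / C₀ = 1893 / 8.41 = 225.1 L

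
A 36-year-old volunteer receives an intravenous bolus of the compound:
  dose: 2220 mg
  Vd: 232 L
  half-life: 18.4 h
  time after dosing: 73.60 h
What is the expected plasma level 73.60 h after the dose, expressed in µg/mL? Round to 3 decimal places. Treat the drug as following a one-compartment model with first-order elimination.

0.598 µg/mL

C₀ = Dose / Vd = 2220 / 232 = 9.569 mg/L
k = ln2 / t½ = 0.693147 / 18.4 = 0.03767 h⁻¹
t / t½ = 73.60 / 18.4 = 4 half-lives
C = C₀ × (1/2)^4 = 9.569 × 0.06250 = 0.5981 mg/L
(0.5981 mg/L = 0.5981 µg/mL)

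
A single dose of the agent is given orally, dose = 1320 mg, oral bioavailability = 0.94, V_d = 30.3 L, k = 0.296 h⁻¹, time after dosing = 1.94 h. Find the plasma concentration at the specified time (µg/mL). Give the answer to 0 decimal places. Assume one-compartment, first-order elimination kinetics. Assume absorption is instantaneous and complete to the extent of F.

23 µg/mL

Amount reaching circulation = F × Dose = 0.94 × 1320 = 1241 mg
C₀ = F·Dose / Vd = 1241 / 30.3 = 40.96 mg/L
C = C₀ · e^(−k·t) = 40.96 × e^(−0.2960 × 1.94)
  = 40.96 × 0.5631 = 23.06 mg/L
(23.06 mg/L = 23.06 µg/mL)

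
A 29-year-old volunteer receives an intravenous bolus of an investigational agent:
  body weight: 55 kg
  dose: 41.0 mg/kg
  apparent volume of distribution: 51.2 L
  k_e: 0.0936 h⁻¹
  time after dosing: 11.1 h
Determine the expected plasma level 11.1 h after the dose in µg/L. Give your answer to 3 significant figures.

Total dose = 41.0 × 55 = 2255 mg
C₀ = Dose / Vd = 2255 / 51.2 = 44.04 mg/L
C = C₀ · e^(−k·t) = 44.04 × e^(−0.09360 × 11.1)
  = 44.04 × 0.3538 = 15.58 mg/L
Convert: 15.58 mg/L × 1000 = 15580 µg/L

15600 µg/L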